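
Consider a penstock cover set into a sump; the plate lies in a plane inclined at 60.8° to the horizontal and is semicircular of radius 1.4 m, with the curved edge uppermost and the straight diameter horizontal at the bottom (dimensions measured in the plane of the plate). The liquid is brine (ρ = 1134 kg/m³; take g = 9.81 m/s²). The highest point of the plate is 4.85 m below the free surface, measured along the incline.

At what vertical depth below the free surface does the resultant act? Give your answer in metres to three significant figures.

γ = ρg = 1134 × 9.81 / 1000 = 11.12454 kN/m³.
Let θ = 60.8° be the plate's angle to the horizontal; measure y along the incline from where the plane meets the free surface. Vertical depth h = y·sinθ with sinθ = 0.872922.
The centroid lies 4r/(3π) = 0.594178 m above the diameter, so r − 4r/(3π) = 1.4 − 0.594178 = 0.805822 m below the topmost point, so y_c = 4.85 + 0.805822 = 5.65582 m and h_c = 5.65582 × 0.872922 = 4.93709 m.
A = πr²/2 = π × 1.4²/2 = 3.07876 m².
Resultant F = γ·h_c·A = 11.12454 × 4.93709 × 3.07876 = 169.094 kN.
I_c = (π/8 − 8/(9π))·r⁴ = 0.109757 × 1.4⁴ = 0.421642 m⁴.
Centre of pressure: y_p = y_c + I_c/(y_c·A) = 5.65582 + 0.421642/(5.65582 × 3.07876) = 5.65582 + 0.0242143 = 5.68003 m along the plane.
Vertically, h_p = y_p·sinθ = 5.68003 × 0.872922 = 4.95822 m.

h_p = 4.96 m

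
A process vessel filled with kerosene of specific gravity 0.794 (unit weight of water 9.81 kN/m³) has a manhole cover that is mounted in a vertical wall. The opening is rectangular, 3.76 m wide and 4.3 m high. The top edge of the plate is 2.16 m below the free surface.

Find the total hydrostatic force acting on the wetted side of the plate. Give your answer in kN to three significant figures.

F ≈ 543 kN

γ = 0.794 × 9.81 = 7.78914 kN/m³.
The centroid lies 4.3/2 = 2.15 m below the top edge, so the centroid depth is h_c = 2.16 + 2.15 = 4.31 m.
A = 3.76 × 4.3 = 16.168 m².
Resultant F = γ·h_c·A = 7.78914 × 4.31 × 16.168 = 542.779 kN.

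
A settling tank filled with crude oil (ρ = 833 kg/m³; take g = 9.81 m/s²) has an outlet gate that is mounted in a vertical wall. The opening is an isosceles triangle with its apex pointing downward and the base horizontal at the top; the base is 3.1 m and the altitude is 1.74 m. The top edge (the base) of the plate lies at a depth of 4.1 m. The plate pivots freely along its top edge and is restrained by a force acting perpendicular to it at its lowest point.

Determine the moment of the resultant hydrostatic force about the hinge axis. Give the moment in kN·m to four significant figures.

γ = ρg = 833 × 9.81 / 1000 = 8.17173 kN/m³.
With the apex down, the centroid sits h/3 = 1.74/3 = 0.58 m below the base (the top edge), so the centroid depth is h_c = 4.1 + 0.58 = 4.68 m.
A = ½ × 3.1 × 1.74 = 2.697 m².
Resultant F = γ·h_c·A = 8.17173 × 4.68 × 2.697 = 103.143 kN.
I_c = b·h³/36 = 3.1 × 1.74³/36 = 0.453635 m⁴.
Centre of pressure: y_p = y_c + I_c/(y_c·A) = 4.68 + 0.453635/(4.68 × 2.697) = 4.68 + 0.0359401 = 4.71594 m along the plane.
The resultant acts 0.58 + 0.0359401 = 0.61594 m (along the plate) below the hinge at the top edge, so the moment about the hinge is M = F × 0.61594 = 103.143 × 0.61594 = 63.5299 kN·m.

M ≈ 63.53 kN·m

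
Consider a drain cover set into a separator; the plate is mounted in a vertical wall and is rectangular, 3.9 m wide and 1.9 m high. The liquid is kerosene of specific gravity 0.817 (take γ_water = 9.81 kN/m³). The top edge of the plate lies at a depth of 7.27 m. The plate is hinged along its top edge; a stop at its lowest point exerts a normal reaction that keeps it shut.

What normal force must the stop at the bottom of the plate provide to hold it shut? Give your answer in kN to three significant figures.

γ = 0.817 × 9.81 = 8.01477 kN/m³.
The centroid lies 1.9/2 = 0.95 m below the top edge, so the centroid depth is h_c = 7.27 + 0.95 = 8.22 m.
A = 3.9 × 1.9 = 7.41 m².
Resultant F = γ·h_c·A = 8.01477 × 8.22 × 7.41 = 488.181 kN.
I_c = b·h³/12 = 3.9 × 1.9³/12 = 2.22917 m⁴.
Centre of pressure: y_p = y_c + I_c/(y_c·A) = 8.22 + 2.22917/(8.22 × 7.41) = 8.22 + 0.0365976 = 8.2566 m along the plane.
The resultant acts 0.95 + 0.0365976 = 0.986598 m (along the plate) below the hinge at the top edge, so the moment about the hinge is M = F × 0.986598 = 488.181 × 0.986598 = 481.638 kN·m.
A normal force at the bottom, 1.9 m from the hinge, must supply this moment: P = 481.638/1.9 = 253.494 kN.

P ≈ 253 kN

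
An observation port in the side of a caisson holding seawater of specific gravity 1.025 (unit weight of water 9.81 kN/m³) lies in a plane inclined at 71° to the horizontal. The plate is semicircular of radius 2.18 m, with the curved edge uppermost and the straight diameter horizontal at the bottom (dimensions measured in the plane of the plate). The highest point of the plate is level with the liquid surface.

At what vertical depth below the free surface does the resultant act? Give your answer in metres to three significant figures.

h_p = 1.44 m

γ = 1.025 × 9.81 = 10.05525 kN/m³.
Let θ = 71° be the plate's angle to the horizontal; measure y along the incline from where the plane meets the free surface. Vertical depth h = y·sinθ with sinθ = 0.945519.
The centroid lies 4r/(3π) = 0.925221 m above the diameter, so r − 4r/(3π) = 2.18 − 0.925221 = 1.25478 m below the topmost point, so y_c = 1.25478 m and h_c = 1.25478 × 0.945519 = 1.18642 m.
A = πr²/2 = π × 2.18²/2 = 7.46505 m².
Resultant F = γ·h_c·A = 10.05525 × 1.18642 × 7.46505 = 89.0562 kN.
I_c = (π/8 − 8/(9π))·r⁴ = 0.109757 × 2.18⁴ = 2.4789 m⁴.
Centre of pressure: y_p = y_c + I_c/(y_c·A) = 1.25478 + 2.4789/(1.25478 × 7.46505) = 1.25478 + 0.264642 = 1.51942 m along the plane.
Vertically, h_p = y_p·sinθ = 1.51942 × 0.945519 = 1.43664 m.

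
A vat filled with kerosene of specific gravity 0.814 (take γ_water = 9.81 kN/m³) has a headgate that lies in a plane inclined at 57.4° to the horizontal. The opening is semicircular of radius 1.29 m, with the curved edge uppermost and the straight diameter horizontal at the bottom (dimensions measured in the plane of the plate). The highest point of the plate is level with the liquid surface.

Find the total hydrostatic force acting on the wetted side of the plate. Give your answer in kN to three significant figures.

γ = 0.814 × 9.81 = 7.98534 kN/m³.
Let θ = 57.4° be the plate's angle to the horizontal; measure y along the incline from where the plane meets the free surface. Vertical depth h = y·sinθ with sinθ = 0.842452.
The centroid lies 4r/(3π) = 0.547493 m above the diameter, so r − 4r/(3π) = 1.29 − 0.547493 = 0.742507 m below the topmost point, so y_c = 0.742507 m and h_c = 0.742507 × 0.842452 = 0.625527 m.
A = πr²/2 = π × 1.29²/2 = 2.61396 m².
Resultant F = γ·h_c·A = 7.98534 × 0.625527 × 2.61396 = 13.0568 kN.

F ≈ 13.1 kN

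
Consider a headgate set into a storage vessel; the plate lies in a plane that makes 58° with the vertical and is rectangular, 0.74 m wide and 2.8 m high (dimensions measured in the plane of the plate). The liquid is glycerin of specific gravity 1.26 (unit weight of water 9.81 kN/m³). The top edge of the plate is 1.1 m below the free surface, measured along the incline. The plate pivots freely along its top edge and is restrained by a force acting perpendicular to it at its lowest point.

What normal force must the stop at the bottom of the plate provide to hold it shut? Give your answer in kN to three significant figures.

γ = 1.26 × 9.81 = 12.3606 kN/m³.
The plate makes 58° with the vertical, i.e. θ = 90° − 58° = 32° to the horizontal. Measuring y along the incline from the free-surface line, vertical depth h = y·sinθ with sinθ = 0.529919.
The centroid lies 2.8/2 = 1.4 m below the top edge, so y_c = 1.1 + 1.4 = 2.5 m and h_c = 2.5 × 0.529919 = 1.3248 m.
A = 0.74 × 2.8 = 2.072 m².
Resultant F = γ·h_c·A = 12.3606 × 1.3248 × 2.072 = 33.9297 kN.
I_c = b·h³/12 = 0.74 × 2.8³/12 = 1.35371 m⁴.
Centre of pressure: y_p = y_c + I_c/(y_c·A) = 2.5 + 1.35371/(2.5 × 2.072) = 2.5 + 0.261334 = 2.76133 m along the plane.
The resultant acts 1.4 + 0.261334 = 1.66133 m (along the plate) below the hinge at the top edge, so the moment about the hinge is M = F × 1.66133 = 33.9297 × 1.66133 = 56.3684 kN·m.
A normal force at the bottom, 2.8 m from the hinge, must supply this moment: P = 56.3684/2.8 = 20.1316 kN.

P ≈ 20.1 kN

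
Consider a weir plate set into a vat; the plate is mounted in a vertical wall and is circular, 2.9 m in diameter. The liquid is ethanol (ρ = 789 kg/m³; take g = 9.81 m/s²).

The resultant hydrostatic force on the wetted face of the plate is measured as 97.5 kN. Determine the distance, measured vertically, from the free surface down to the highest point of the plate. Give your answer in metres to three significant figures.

d_top ≈ 0.457 m

γ = ρg = 789 × 9.81 / 1000 = 7.74009 kN/m³.
A = π(1.45)² = 6.6052 m².
From F = γ·h_c·A, the centroid depth is h_c = 97.5/(7.74009 × 6.6052) = 1.9071 m.
The centroid is at the centre, 1.45 m below the top of the plate, so the highest point sits at h_top = 1.9071 − 1.45 = 0.4571 m below the surface.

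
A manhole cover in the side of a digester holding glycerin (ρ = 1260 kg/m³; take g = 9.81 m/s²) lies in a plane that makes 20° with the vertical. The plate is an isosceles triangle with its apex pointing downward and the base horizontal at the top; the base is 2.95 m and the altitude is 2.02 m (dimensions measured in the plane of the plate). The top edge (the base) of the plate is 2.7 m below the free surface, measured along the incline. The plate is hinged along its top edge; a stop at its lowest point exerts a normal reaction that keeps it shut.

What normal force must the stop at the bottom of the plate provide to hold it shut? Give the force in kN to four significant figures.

γ = ρg = 1260 × 9.81 / 1000 = 12.3606 kN/m³.
The plate makes 20° with the vertical, i.e. θ = 90° − 20° = 70° to the horizontal. Measuring y along the incline from the free-surface line, vertical depth h = y·sinθ with sinθ = 0.939693.
With the apex down, the centroid sits h/3 = 2.02/3 = 0.673333 m below the base (the top edge), so y_c = 2.7 + 0.673333 = 3.37333 m and h_c = 3.37333 × 0.939693 = 3.16989 m.
A = ½ × 2.95 × 2.02 = 2.9795 m².
Resultant F = γ·h_c·A = 12.3606 × 3.16989 × 2.9795 = 116.742 kN.
I_c = b·h³/36 = 2.95 × 2.02³/36 = 0.67542 m⁴.
Centre of pressure: y_p = y_c + I_c/(y_c·A) = 3.37333 + 0.67542/(3.37333 × 2.9795) = 3.37333 + 0.0672004 = 3.44053 m along the plane.
The resultant acts 0.673333 + 0.0672004 = 0.740533 m (along the plate) below the hinge at the top edge, so the moment about the hinge is M = F × 0.740533 = 116.742 × 0.740533 = 86.4513 kN·m.
A normal force at the bottom, 2.02 m from the hinge, must supply this moment: P = 86.4513/2.02 = 42.7977 kN.

P ≈ 42.80 kN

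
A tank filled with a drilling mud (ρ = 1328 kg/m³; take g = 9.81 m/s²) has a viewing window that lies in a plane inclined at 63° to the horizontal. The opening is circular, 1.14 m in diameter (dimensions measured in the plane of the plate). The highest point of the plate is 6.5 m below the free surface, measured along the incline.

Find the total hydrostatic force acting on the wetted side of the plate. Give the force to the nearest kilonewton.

F ≈ 84 kN

γ = ρg = 1328 × 9.81 / 1000 = 13.02768 kN/m³.
Let θ = 63° be the plate's angle to the horizontal; measure y along the incline from where the plane meets the free surface. Vertical depth h = y·sinθ with sinθ = 0.891007.
The centroid is at the centre, 0.57 m below the top of the plate, so y_c = 6.5 + 0.57 = 7.07 m and h_c = 7.07 × 0.891007 = 6.29942 m.
A = π(0.57)² = 1.0207 m².
Resultant F = γ·h_c·A = 13.02768 × 6.29942 × 1.0207 = 83.7656 kN.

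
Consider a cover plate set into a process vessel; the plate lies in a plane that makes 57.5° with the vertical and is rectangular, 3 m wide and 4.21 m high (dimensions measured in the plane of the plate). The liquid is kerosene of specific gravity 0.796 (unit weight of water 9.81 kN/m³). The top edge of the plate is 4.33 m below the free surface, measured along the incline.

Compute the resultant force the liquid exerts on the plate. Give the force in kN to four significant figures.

F ≈ 341.0 kN

γ = 0.796 × 9.81 = 7.80876 kN/m³.
The plate makes 57.5° with the vertical, i.e. θ = 90° − 57.5° = 32.5° to the horizontal. Measuring y along the incline from the free-surface line, vertical depth h = y·sinθ with sinθ = 0.537300.
The centroid lies 4.21/2 = 2.105 m below the top edge, so y_c = 4.33 + 2.105 = 6.435 m and h_c = 6.435 × 0.537300 = 3.45753 m.
A = 3 × 4.21 = 12.63 m².
Resultant F = γ·h_c·A = 7.80876 × 3.45753 × 12.63 = 340.998 kN.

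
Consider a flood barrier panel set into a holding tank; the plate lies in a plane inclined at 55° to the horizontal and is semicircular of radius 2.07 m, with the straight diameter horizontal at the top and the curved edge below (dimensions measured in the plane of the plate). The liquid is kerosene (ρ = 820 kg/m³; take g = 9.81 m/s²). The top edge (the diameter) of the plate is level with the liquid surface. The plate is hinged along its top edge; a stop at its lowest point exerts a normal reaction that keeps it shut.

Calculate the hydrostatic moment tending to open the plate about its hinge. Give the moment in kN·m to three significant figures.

M ≈ 47.5 kN·m

γ = ρg = 820 × 9.81 / 1000 = 8.0442 kN/m³.
Let θ = 55° be the plate's angle to the horizontal; measure y along the incline from where the plane meets the free surface. Vertical depth h = y·sinθ with sinθ = 0.819152.
The centroid of a semicircle lies 4r/(3π) = 0.878535 m from the diameter, here below the top edge, so y_c = 0.878535 m and h_c = 0.878535 × 0.819152 = 0.719654 m.
A = πr²/2 = π × 2.07²/2 = 6.73071 m².
Resultant F = γ·h_c·A = 8.0442 × 0.719654 × 6.73071 = 38.9644 kN.
I_c = (π/8 − 8/(9π))·r⁴ = 0.109757 × 2.07⁴ = 2.01518 m⁴.
Centre of pressure: y_p = y_c + I_c/(y_c·A) = 0.878535 + 2.01518/(0.878535 × 6.73071) = 0.878535 + 0.340796 = 1.21933 m along the plane.
The resultant acts 0.878535 + 0.340796 = 1.21933 m (along the plate) below the hinge at the top edge, so the moment about the hinge is M = F × 1.21933 = 38.9644 × 1.21933 = 47.5105 kN·m.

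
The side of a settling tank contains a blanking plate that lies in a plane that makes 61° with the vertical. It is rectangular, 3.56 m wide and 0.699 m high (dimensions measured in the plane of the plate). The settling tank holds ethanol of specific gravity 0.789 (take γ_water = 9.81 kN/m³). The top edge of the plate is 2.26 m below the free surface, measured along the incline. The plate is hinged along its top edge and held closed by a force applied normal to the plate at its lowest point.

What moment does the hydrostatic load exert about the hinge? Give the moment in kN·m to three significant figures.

M ≈ 8.90 kN·m

γ = 0.789 × 9.81 = 7.74009 kN/m³.
The plate makes 61° with the vertical, i.e. θ = 90° − 61° = 29° to the horizontal. Measuring y along the incline from the free-surface line, vertical depth h = y·sinθ with sinθ = 0.484810.
The centroid lies 0.699/2 = 0.3495 m below the top edge, so y_c = 2.26 + 0.3495 = 2.6095 m and h_c = 2.6095 × 0.484810 = 1.26511 m.
A = 3.56 × 0.699 = 2.48844 m².
Resultant F = γ·h_c·A = 7.74009 × 1.26511 × 2.48844 = 24.367 kN.
I_c = b·h³/12 = 3.56 × 0.699³/12 = 0.101321 m⁴.
Centre of pressure: y_p = y_c + I_c/(y_c·A) = 2.6095 + 0.101321/(2.6095 × 2.48844) = 2.6095 + 0.0156032 = 2.6251 m along the plane.
The resultant acts 0.3495 + 0.0156032 = 0.365103 m (along the plate) below the hinge at the top edge, so the moment about the hinge is M = F × 0.365103 = 24.367 × 0.365103 = 8.89646 kN·m.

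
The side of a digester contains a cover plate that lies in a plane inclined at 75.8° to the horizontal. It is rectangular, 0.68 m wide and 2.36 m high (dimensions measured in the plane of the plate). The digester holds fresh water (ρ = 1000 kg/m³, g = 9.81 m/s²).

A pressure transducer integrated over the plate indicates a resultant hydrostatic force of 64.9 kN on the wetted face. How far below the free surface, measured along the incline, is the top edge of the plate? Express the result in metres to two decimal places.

y_top ≈ 3.07 m

γ = ρg = 1000 × 9.81 = 9810 N/m³ = 9.81 kN/m³.
A = 0.68 × 2.36 = 1.6048 m².
From F = γ·h_c·A, the centroid depth is h_c = 64.9/(9.81 × 1.6048) = 4.12244 m.
Let θ = 75.8° be the plate's angle to the horizontal; measure y along the incline from where the plane meets the free surface. Vertical depth h = y·sinθ with sinθ = 0.969445.
Along the incline, y_c = h_c/sinθ = 4.12244/0.969445 = 4.25237 m.
The centroid lies 2.36/2 = 1.18 m below the top edge, so the top edge sits at y_top = 4.25237 − 1.18 = 3.07237 m along the incline.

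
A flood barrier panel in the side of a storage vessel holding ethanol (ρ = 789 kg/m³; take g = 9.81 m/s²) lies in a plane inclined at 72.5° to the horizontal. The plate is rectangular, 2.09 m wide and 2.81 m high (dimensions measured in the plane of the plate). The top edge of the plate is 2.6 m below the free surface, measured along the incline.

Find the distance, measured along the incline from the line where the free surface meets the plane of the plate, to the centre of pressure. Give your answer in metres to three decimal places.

γ = ρg = 789 × 9.81 / 1000 = 7.74009 kN/m³.
Let θ = 72.5° be the plate's angle to the horizontal; measure y along the incline from where the plane meets the free surface. Vertical depth h = y·sinθ with sinθ = 0.953717.
The centroid lies 2.81/2 = 1.405 m below the top edge, so y_c = 2.6 + 1.405 = 4.005 m and h_c = 4.005 × 0.953717 = 3.81964 m.
A = 2.09 × 2.81 = 5.8729 m².
Resultant F = γ·h_c·A = 7.74009 × 3.81964 × 5.8729 = 173.629 kN.
I_c = b·h³/12 = 2.09 × 2.81³/12 = 3.86442 m⁴.
Centre of pressure: y_p = y_c + I_c/(y_c·A) = 4.005 + 3.86442/(4.005 × 5.8729) = 4.005 + 0.164297 = 4.1693 m along the plane.

y_p = 4.169 m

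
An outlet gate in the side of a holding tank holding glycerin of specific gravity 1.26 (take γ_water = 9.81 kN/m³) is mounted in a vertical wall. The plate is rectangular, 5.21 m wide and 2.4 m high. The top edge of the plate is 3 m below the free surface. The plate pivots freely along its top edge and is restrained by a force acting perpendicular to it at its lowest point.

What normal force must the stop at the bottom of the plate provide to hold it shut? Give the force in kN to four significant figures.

γ = 1.26 × 9.81 = 12.3606 kN/m³.
The centroid lies 2.4/2 = 1.2 m below the top edge, so the centroid depth is h_c = 3 + 1.2 = 4.2 m.
A = 5.21 × 2.4 = 12.504 m².
Resultant F = γ·h_c·A = 12.3606 × 4.2 × 12.504 = 649.139 kN.
I_c = b·h³/12 = 5.21 × 2.4³/12 = 6.00192 m⁴.
Centre of pressure: y_p = y_c + I_c/(y_c·A) = 4.2 + 6.00192/(4.2 × 12.504) = 4.2 + 0.114286 = 4.31429 m along the plane.
The resultant acts 1.2 + 0.114286 = 1.31429 m (along the plate) below the hinge at the top edge, so the moment about the hinge is M = F × 1.31429 = 649.139 × 1.31429 = 853.157 kN·m.
A normal force at the bottom, 2.4 m from the hinge, must supply this moment: P = 853.157/2.4 = 355.482 kN.

P ≈ 355.5 kN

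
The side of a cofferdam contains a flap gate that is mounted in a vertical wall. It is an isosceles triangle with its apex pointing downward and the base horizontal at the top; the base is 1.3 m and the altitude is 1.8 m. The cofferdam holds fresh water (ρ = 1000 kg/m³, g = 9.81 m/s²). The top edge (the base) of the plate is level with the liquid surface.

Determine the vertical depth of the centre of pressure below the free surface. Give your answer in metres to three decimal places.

γ = ρg = 1000 × 9.81 = 9810 N/m³ = 9.81 kN/m³.
With the apex down, the centroid sits h/3 = 1.8/3 = 0.6 m below the base (the top edge), so the centroid depth is h_c = 0.6 m.
A = ½ × 1.3 × 1.8 = 1.17 m².
Resultant F = γ·h_c·A = 9.81 × 0.6 × 1.17 = 6.88662 kN.
I_c = b·h³/36 = 1.3 × 1.8³/36 = 0.2106 m⁴.
Centre of pressure: y_p = y_c + I_c/(y_c·A) = 0.6 + 0.2106/(0.6 × 1.17) = 0.6 + 0.3 = 0.9 m along the plane.

h_p = 0.900 m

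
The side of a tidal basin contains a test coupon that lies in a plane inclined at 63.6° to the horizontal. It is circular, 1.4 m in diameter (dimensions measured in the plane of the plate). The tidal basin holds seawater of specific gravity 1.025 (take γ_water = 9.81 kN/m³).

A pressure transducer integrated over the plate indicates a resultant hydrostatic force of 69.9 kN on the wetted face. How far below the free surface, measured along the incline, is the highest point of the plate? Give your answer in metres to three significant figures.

γ = 1.025 × 9.81 = 10.05525 kN/m³.
A = π(0.7)² = 1.53938 m².
From F = γ·h_c·A, the centroid depth is h_c = 69.9/(10.05525 × 1.53938) = 4.51584 m.
Let θ = 63.6° be the plate's angle to the horizontal; measure y along the incline from where the plane meets the free surface. Vertical depth h = y·sinθ with sinθ = 0.895712.
Along the incline, y_c = h_c/sinθ = 4.51584/0.895712 = 5.04162 m.
The centroid is at the centre, 0.7 m below the top of the plate, so the highest point sits at y_top = 5.04162 − 0.7 = 4.34162 m along the incline.

y_top ≈ 4.34 m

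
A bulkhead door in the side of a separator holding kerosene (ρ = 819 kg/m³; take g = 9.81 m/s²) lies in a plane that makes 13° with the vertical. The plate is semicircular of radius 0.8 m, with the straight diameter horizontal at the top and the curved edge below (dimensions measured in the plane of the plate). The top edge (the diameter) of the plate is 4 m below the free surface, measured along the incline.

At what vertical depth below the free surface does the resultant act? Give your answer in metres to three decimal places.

h_p = 4.238 m

γ = ρg = 819 × 9.81 / 1000 = 8.03439 kN/m³.
The plate makes 13° with the vertical, i.e. θ = 90° − 13° = 77° to the horizontal. Measuring y along the incline from the free-surface line, vertical depth h = y·sinθ with sinθ = 0.974370.
The centroid of a semicircle lies 4r/(3π) = 0.339531 m from the diameter, here below the top edge, so y_c = 4 + 0.339531 = 4.33953 m and h_c = 4.33953 × 0.974370 = 4.22831 m.
A = πr²/2 = π × 0.8²/2 = 1.00531 m².
Resultant F = γ·h_c·A = 8.03439 × 4.22831 × 1.00531 = 34.1523 kN.
I_c = (π/8 − 8/(9π))·r⁴ = 0.109757 × 0.8⁴ = 0.0449565 m⁴.
Centre of pressure: y_p = y_c + I_c/(y_c·A) = 4.33953 + 0.0449565/(4.33953 × 1.00531) = 4.33953 + 0.010305 = 4.34983 m along the plane.
Vertically, h_p = y_p·sinθ = 4.34983 × 0.974370 = 4.23834 m.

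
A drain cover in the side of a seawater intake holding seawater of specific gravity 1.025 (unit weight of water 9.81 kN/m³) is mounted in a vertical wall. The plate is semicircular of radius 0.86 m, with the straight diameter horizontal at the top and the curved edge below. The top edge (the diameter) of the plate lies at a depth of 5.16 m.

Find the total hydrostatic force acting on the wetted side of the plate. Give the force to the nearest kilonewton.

γ = 1.025 × 9.81 = 10.05525 kN/m³.
The centroid of a semicircle lies 4r/(3π) = 0.364995 m from the diameter, here below the top edge, so the centroid depth is h_c = 5.16 + 0.364995 = 5.525 m.
A = πr²/2 = π × 0.86²/2 = 1.16176 m².
Resultant F = γ·h_c·A = 10.05525 × 5.525 × 1.16176 = 64.5419 kN.

F ≈ 65 kN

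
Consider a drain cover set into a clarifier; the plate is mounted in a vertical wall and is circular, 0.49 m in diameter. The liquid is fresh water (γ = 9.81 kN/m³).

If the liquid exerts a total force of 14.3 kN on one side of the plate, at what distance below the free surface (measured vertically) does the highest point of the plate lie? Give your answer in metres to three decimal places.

d_top ≈ 7.485 m

γ = 9.81 kN/m³.
A = π(0.245)² = 0.188574 m².
From F = γ·h_c·A, the centroid depth is h_c = 14.3/(9.81 × 0.188574) = 7.7301 m.
The centroid is at the centre, 0.245 m below the top of the plate, so the highest point sits at h_top = 7.7301 − 0.245 = 7.4851 m below the surface.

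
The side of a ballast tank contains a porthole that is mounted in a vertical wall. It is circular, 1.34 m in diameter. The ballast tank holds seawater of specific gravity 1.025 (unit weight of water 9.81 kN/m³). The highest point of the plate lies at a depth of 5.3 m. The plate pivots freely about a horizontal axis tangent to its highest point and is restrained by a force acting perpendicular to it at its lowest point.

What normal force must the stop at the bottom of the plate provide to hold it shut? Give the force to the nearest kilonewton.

P ≈ 44 kN

γ = 1.025 × 9.81 = 10.05525 kN/m³.
The centroid is at the centre, 0.67 m below the top of the plate, so the centroid depth is h_c = 5.3 + 0.67 = 5.97 m.
A = π(0.67)² = 1.41026 m².
Resultant F = γ·h_c·A = 10.05525 × 5.97 × 1.41026 = 84.6577 kN.
I_c = πr⁴/4 = π × 0.67⁴/4 = 0.158267 m⁴.
Centre of pressure: y_p = y_c + I_c/(y_c·A) = 5.97 + 0.158267/(5.97 × 1.41026) = 5.97 + 0.0187982 = 5.9888 m along the plane.
The resultant acts 0.67 + 0.0187982 = 0.688798 m (along the plate) below the hinge at the top edge, so the moment about the hinge is M = F × 0.688798 = 84.6577 × 0.688798 = 58.3121 kN·m.
A normal force at the bottom, 1.34 m from the hinge, must supply this moment: P = 58.3121/1.34 = 43.5165 kN.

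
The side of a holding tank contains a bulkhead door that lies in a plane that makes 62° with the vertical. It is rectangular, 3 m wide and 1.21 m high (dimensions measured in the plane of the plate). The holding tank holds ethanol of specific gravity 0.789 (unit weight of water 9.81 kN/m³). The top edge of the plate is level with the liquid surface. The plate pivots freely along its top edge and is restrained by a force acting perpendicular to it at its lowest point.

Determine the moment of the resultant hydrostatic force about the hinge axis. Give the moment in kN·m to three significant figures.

γ = 0.789 × 9.81 = 7.74009 kN/m³.
The plate makes 62° with the vertical, i.e. θ = 90° − 62° = 28° to the horizontal. Measuring y along the incline from the free-surface line, vertical depth h = y·sinθ with sinθ = 0.469472.
The centroid lies 1.21/2 = 0.605 m below the top edge, so y_c = 0.605 m and h_c = 0.605 × 0.469472 = 0.284031 m.
A = 3 × 1.21 = 3.63 m².
Resultant F = γ·h_c·A = 7.74009 × 0.284031 × 3.63 = 7.98028 kN.
I_c = b·h³/12 = 3 × 1.21³/12 = 0.44289 m⁴.
Centre of pressure: y_p = y_c + I_c/(y_c·A) = 0.605 + 0.44289/(0.605 × 3.63) = 0.605 + 0.201667 = 0.806667 m along the plane.
The resultant acts 0.605 + 0.201667 = 0.806667 m (along the plate) below the hinge at the top edge, so the moment about the hinge is M = F × 0.806667 = 7.98028 × 0.806667 = 6.43743 kN·m.

M ≈ 6.44 kN·m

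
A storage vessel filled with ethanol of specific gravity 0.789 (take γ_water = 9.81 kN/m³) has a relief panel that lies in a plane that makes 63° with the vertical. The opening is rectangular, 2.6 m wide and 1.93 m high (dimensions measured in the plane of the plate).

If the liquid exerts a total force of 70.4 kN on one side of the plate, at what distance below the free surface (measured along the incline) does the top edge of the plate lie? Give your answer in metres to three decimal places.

y_top ≈ 3.028 m

γ = 0.789 × 9.81 = 7.74009 kN/m³.
A = 2.6 × 1.93 = 5.018 m².
From F = γ·h_c·A, the centroid depth is h_c = 70.4/(7.74009 × 5.018) = 1.81258 m.
The plate makes 63° with the vertical, i.e. θ = 90° − 63° = 27° to the horizontal. Measuring y along the incline from the free-surface line, vertical depth h = y·sinθ with sinθ = 0.453990.
Along the incline, y_c = h_c/sinθ = 1.81258/0.453990 = 3.99255 m.
The centroid lies 1.93/2 = 0.965 m below the top edge, so the top edge sits at y_top = 3.99255 − 0.965 = 3.02755 m along the incline.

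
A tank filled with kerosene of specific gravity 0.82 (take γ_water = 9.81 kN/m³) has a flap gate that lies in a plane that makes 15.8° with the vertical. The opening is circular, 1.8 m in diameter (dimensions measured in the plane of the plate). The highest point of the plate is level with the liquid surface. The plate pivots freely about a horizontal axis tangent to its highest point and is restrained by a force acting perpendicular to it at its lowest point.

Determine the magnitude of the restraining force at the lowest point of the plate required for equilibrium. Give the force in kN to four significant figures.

P ≈ 11.08 kN

γ = 0.82 × 9.81 = 8.0442 kN/m³.
The plate makes 15.8° with the vertical, i.e. θ = 90° − 15.8° = 74.2° to the horizontal. Measuring y along the incline from the free-surface line, vertical depth h = y·sinθ with sinθ = 0.962218.
The centroid is at the centre, 0.9 m below the top of the plate, so y_c = 0.9 m and h_c = 0.9 × 0.962218 = 0.865996 m.
A = π(0.9)² = 2.54469 m².
Resultant F = γ·h_c·A = 8.0442 × 0.865996 × 2.54469 = 17.7269 kN.
I_c = πr⁴/4 = π × 0.9⁴/4 = 0.5153 m⁴.
Centre of pressure: y_p = y_c + I_c/(y_c·A) = 0.9 + 0.5153/(0.9 × 2.54469) = 0.9 + 0.225 = 1.125 m along the plane.
The resultant acts 0.9 + 0.225 = 1.125 m (along the plate) below the hinge at the top edge, so the moment about the hinge is M = F × 1.125 = 17.7269 × 1.125 = 19.9428 kN·m.
A normal force at the bottom, 1.8 m from the hinge, must supply this moment: P = 19.9428/1.8 = 11.0793 kN.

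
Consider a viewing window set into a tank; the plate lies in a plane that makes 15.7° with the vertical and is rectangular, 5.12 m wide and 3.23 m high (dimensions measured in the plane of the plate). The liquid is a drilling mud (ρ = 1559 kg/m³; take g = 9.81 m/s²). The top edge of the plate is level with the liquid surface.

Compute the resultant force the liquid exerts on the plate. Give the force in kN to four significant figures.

γ = ρg = 1559 × 9.81 / 1000 = 15.29379 kN/m³.
The plate makes 15.7° with the vertical, i.e. θ = 90° − 15.7° = 74.3° to the horizontal. Measuring y along the incline from the free-surface line, vertical depth h = y·sinθ with sinθ = 0.962692.
The centroid lies 3.23/2 = 1.615 m below the top edge, so y_c = 1.615 m and h_c = 1.615 × 0.962692 = 1.55475 m.
A = 5.12 × 3.23 = 16.5376 m².
Resultant F = γ·h_c·A = 15.29379 × 1.55475 × 16.5376 = 393.231 kN.

F ≈ 393.2 kN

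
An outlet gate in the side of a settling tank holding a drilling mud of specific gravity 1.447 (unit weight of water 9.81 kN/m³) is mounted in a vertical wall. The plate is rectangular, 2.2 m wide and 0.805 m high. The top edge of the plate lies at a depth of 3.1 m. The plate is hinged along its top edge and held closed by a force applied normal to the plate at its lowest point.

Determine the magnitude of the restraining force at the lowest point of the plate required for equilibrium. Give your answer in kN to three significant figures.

P ≈ 45.7 kN

γ = 1.447 × 9.81 = 14.19507 kN/m³.
The centroid lies 0.805/2 = 0.4025 m below the top edge, so the centroid depth is h_c = 3.1 + 0.4025 = 3.5025 m.
A = 2.2 × 0.805 = 1.771 m².
Resultant F = γ·h_c·A = 14.19507 × 3.5025 × 1.771 = 88.051 kN.
I_c = b·h³/12 = 2.2 × 0.805³/12 = 0.0956377 m⁴.
Centre of pressure: y_p = y_c + I_c/(y_c·A) = 3.5025 + 0.0956377/(3.5025 × 1.771) = 3.5025 + 0.0154182 = 3.51792 m along the plane.
The resultant acts 0.4025 + 0.0154182 = 0.417918 m (along the plate) below the hinge at the top edge, so the moment about the hinge is M = F × 0.417918 = 88.051 × 0.417918 = 36.7981 kN·m.
A normal force at the bottom, 0.805 m from the hinge, must supply this moment: P = 36.7981/0.805 = 45.7119 kN.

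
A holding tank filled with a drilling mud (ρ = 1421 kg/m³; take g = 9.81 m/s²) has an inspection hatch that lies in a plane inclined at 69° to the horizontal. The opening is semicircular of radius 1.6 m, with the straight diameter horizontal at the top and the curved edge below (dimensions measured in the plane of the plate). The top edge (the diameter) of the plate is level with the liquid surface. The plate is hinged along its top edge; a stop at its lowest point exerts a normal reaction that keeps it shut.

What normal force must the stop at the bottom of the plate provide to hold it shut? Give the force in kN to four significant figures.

P ≈ 20.93 kN

γ = ρg = 1421 × 9.81 / 1000 = 13.94001 kN/m³.
Let θ = 69° be the plate's angle to the horizontal; measure y along the incline from where the plane meets the free surface. Vertical depth h = y·sinθ with sinθ = 0.933580.
The centroid of a semicircle lies 4r/(3π) = 0.679061 m from the diameter, here below the top edge, so y_c = 0.679061 m and h_c = 0.679061 × 0.933580 = 0.633958 m.
A = πr²/2 = π × 1.6²/2 = 4.02124 m².
Resultant F = γ·h_c·A = 13.94001 × 0.633958 × 4.02124 = 35.5372 kN.
I_c = (π/8 − 8/(9π))·r⁴ = 0.109757 × 1.6⁴ = 0.719303 m⁴.
Centre of pressure: y_p = y_c + I_c/(y_c·A) = 0.679061 + 0.719303/(0.679061 × 4.02124) = 0.679061 + 0.263417 = 0.942478 m along the plane.
The resultant acts 0.679061 + 0.263417 = 0.942478 m (along the plate) below the hinge at the top edge, so the moment about the hinge is M = F × 0.942478 = 35.5372 × 0.942478 = 33.493 kN·m.
A normal force at the bottom, 1.6 m from the hinge, must supply this moment: P = 33.493/1.6 = 20.9331 kN.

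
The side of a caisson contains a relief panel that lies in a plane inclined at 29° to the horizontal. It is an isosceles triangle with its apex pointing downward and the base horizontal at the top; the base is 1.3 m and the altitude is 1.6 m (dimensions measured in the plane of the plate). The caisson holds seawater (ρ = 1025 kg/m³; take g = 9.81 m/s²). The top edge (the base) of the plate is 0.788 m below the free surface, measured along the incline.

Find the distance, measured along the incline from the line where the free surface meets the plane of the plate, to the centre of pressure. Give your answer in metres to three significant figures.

γ = ρg = 1025 × 9.81 / 1000 = 10.05525 kN/m³.
Let θ = 29° be the plate's angle to the horizontal; measure y along the incline from where the plane meets the free surface. Vertical depth h = y·sinθ with sinθ = 0.484810.
With the apex down, the centroid sits h/3 = 1.6/3 = 0.533333 m below the base (the top edge), so y_c = 0.788 + 0.533333 = 1.32133 m and h_c = 1.32133 × 0.484810 = 0.640594 m.
A = ½ × 1.3 × 1.6 = 1.04 m².
Resultant F = γ·h_c·A = 10.05525 × 0.640594 × 1.04 = 6.69899 kN.
I_c = b·h³/36 = 1.3 × 1.6³/36 = 0.147911 m⁴.
Centre of pressure: y_p = y_c + I_c/(y_c·A) = 1.32133 + 0.147911/(1.32133 × 1.04) = 1.32133 + 0.107636 = 1.42897 m along the plane.

y_p = 1.43 m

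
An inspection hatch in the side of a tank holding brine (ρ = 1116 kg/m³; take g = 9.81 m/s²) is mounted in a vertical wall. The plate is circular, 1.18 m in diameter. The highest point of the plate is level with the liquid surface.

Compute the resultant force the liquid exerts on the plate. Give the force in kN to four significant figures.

F ≈ 7.064 kN

γ = ρg = 1116 × 9.81 / 1000 = 10.94796 kN/m³.
The centroid is at the centre, 0.59 m below the top of the plate, so the centroid depth is h_c = 0.59 m.
A = π(0.59)² = 1.09359 m².
Resultant F = γ·h_c·A = 10.94796 × 0.59 × 1.09359 = 7.06382 kN.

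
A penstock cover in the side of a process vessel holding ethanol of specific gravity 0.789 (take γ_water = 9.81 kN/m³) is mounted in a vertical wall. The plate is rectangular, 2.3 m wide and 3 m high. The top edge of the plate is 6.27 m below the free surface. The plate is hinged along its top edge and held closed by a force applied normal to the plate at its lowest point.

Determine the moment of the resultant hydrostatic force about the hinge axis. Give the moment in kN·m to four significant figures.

M ≈ 662.5 kN·m

γ = 0.789 × 9.81 = 7.74009 kN/m³.
The centroid lies 3/2 = 1.5 m below the top edge, so the centroid depth is h_c = 6.27 + 1.5 = 7.77 m.
A = 2.3 × 3 = 6.9 m².
Resultant F = γ·h_c·A = 7.74009 × 7.77 × 6.9 = 414.969 kN.
I_c = b·h³/12 = 2.3 × 3³/12 = 5.175 m⁴.
Centre of pressure: y_p = y_c + I_c/(y_c·A) = 7.77 + 5.175/(7.77 × 6.9) = 7.77 + 0.0965251 = 7.86653 m along the plane.
The resultant acts 1.5 + 0.0965251 = 1.59653 m (along the plate) below the hinge at the top edge, so the moment about the hinge is M = F × 1.59653 = 414.969 × 1.59653 = 662.51 kN·m.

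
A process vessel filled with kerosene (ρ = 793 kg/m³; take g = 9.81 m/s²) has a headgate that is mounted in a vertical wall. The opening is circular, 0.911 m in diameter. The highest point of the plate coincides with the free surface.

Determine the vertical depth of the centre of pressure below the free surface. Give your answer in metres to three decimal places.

γ = ρg = 793 × 9.81 / 1000 = 7.77933 kN/m³.
The centroid is at the centre, 0.4555 m below the top of the plate, so the centroid depth is h_c = 0.4555 m.
A = π(0.4555)² = 0.651818 m².
Resultant F = γ·h_c·A = 7.77933 × 0.4555 × 0.651818 = 2.30971 kN.
I_c = πr⁴/4 = π × 0.4555⁴/4 = 0.0338099 m⁴.
Centre of pressure: y_p = y_c + I_c/(y_c·A) = 0.4555 + 0.0338099/(0.4555 × 0.651818) = 0.4555 + 0.113875 = 0.569375 m along the plane.

h_p = 0.569 m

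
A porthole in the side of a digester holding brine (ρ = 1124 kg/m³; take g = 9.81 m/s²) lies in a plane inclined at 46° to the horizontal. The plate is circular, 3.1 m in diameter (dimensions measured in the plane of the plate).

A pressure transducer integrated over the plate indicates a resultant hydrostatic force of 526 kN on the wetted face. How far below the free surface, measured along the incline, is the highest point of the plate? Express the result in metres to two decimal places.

γ = ρg = 1124 × 9.81 / 1000 = 11.02644 kN/m³.
A = π(1.55)² = 7.54768 m².
From F = γ·h_c·A, the centroid depth is h_c = 526/(11.02644 × 7.54768) = 6.32029 m.
Let θ = 46° be the plate's angle to the horizontal; measure y along the incline from where the plane meets the free surface. Vertical depth h = y·sinθ with sinθ = 0.719340.
Along the incline, y_c = h_c/sinθ = 6.32029/0.719340 = 8.78623 m.
The centroid is at the centre, 1.55 m below the top of the plate, so the highest point sits at y_top = 8.78623 − 1.55 = 7.23623 m along the incline.

y_top ≈ 7.24 m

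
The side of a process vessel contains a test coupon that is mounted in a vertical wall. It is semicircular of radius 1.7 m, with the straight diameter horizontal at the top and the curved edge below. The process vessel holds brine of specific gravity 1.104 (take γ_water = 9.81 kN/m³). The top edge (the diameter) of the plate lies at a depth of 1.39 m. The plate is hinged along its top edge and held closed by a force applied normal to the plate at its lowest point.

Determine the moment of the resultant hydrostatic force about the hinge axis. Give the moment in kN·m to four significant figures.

M ≈ 84.83 kN·m

γ = 1.104 × 9.81 = 10.83024 kN/m³.
The centroid of a semicircle lies 4r/(3π) = 0.721502 m from the diameter, here below the top edge, so the centroid depth is h_c = 1.39 + 0.721502 = 2.1115 m.
A = πr²/2 = π × 1.7²/2 = 4.5396 m².
Resultant F = γ·h_c·A = 10.83024 × 2.1115 × 4.5396 = 103.812 kN.
I_c = (π/8 − 8/(9π))·r⁴ = 0.109757 × 1.7⁴ = 0.916701 m⁴.
Centre of pressure: y_p = y_c + I_c/(y_c·A) = 2.1115 + 0.916701/(2.1115 × 4.5396) = 2.1115 + 0.0956355 = 2.20714 m along the plane.
The resultant acts 0.721502 + 0.0956355 = 0.817137 m (along the plate) below the hinge at the top edge, so the moment about the hinge is M = F × 0.817137 = 103.812 × 0.817137 = 84.8286 kN·m.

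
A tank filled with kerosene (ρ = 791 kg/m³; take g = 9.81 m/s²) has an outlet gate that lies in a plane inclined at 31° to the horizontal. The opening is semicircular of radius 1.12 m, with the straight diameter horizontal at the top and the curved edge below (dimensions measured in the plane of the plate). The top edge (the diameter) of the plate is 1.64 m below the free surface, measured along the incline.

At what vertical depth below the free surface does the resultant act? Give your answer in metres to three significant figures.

γ = ρg = 791 × 9.81 / 1000 = 7.75971 kN/m³.
Let θ = 31° be the plate's angle to the horizontal; measure y along the incline from where the plane meets the free surface. Vertical depth h = y·sinθ with sinθ = 0.515038.
The centroid of a semicircle lies 4r/(3π) = 0.475343 m from the diameter, here below the top edge, so y_c = 1.64 + 0.475343 = 2.11534 m and h_c = 2.11534 × 0.515038 = 1.08948 m.
A = πr²/2 = π × 1.12²/2 = 1.97041 m².
Resultant F = γ·h_c·A = 7.75971 × 1.08948 × 1.97041 = 16.6579 kN.
I_c = (π/8 − 8/(9π))·r⁴ = 0.109757 × 1.12⁴ = 0.172705 m⁴.
Centre of pressure: y_p = y_c + I_c/(y_c·A) = 2.11534 + 0.172705/(2.11534 × 1.97041) = 2.11534 + 0.0414351 = 2.15678 m along the plane.
Vertically, h_p = y_p·sinθ = 2.15678 × 0.515038 = 1.11082 m.

h_p = 1.11 m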